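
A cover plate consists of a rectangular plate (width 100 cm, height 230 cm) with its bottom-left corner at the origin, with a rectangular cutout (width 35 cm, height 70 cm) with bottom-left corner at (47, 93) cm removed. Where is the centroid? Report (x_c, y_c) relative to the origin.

plate: A = 100 × 230 = 23000.00, centroid at (50.00, 115.00).
hole: A = −(35 × 70) = -2450.00, centroid at (64.50, 128.00).
ΣA = 20550.00 cm², ΣAx_c = 991975.00 cm³, ΣAy_c = 2331400.00 cm³.
x_c = 991975.00/20550.00 = 48.27 cm; y_c = 2331400.00/20550.00 = 113.45 cm.

x_c = 48.27 cm, y_c = 113.45 cm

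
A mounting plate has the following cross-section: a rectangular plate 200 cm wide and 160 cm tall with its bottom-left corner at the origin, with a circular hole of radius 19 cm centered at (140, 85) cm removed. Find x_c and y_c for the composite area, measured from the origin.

plate: A = 200 × 160 = 32000.00, centroid at (100.00, 80.00).
hole: A = −π·19² = -1134.11, centroid at (140.00, 85.00).
ΣA = 30865.89 cm², ΣAx_c = 3041223.91 cm³, ΣAy_c = 2463600.23 cm³.
x_c = 3041223.91/30865.89 = 98.53 cm; y_c = 2463600.23/30865.89 = 79.82 cm.

x_c = 98.53 cm, y_c = 79.82 cm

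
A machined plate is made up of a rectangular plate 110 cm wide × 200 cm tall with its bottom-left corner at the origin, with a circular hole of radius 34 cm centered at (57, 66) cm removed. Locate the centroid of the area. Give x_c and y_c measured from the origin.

Part | A | x̄ᵢ | ȳᵢ | A·x̄ᵢ | A·ȳᵢ
plate | 22000.00 | 55.00 | 100.00 | 1210000.00 | 2200000.00
hole | -3631.68 | 57.00 | 66.00 | -207005.82 | -239690.95
Σ | 18368.32 |  |  | 1002994.18 | 1960309.05
x_c = 1002994.18 / 18368.32 = 54.60 cm
y_c = 1960309.05 / 18368.32 = 106.72 cm

x_c = 54.60 cm, y_c = 106.72 cm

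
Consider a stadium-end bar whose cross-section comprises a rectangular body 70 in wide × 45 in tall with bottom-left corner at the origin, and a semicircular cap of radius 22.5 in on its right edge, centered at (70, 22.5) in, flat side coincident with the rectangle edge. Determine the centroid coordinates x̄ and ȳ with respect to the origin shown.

x̄ = 43.98 in, ȳ = 22.50 in

rectangular body: A = 70 × 45 = 3150.00, centroid at (35.00, 22.50).
semicircular end: A = ½π·22.5² = 795.22, centroid at (79.55, 22.50).
ΣA = 3945.22 in²
ΣAx̄ = (3150.00)(35.00) + (795.22)(79.55) = 173508.84 in³
ΣAȳ = (3150.00)(22.50) + (795.22)(22.50) = 88767.35 in³
x̄ = 173508.84 / 3945.22 = 43.98 in
ȳ = 88767.35 / 3945.22 = 22.50 in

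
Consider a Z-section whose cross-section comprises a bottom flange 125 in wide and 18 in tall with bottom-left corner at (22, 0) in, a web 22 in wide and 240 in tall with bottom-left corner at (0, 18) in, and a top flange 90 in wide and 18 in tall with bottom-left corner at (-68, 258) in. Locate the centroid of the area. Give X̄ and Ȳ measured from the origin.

X̄ = 23.05 in, Ȳ = 129.12 in

bottom flange: A = 125 × 18 = 2250.00, centroid at (84.50, 9.00).
web: A = 22 × 240 = 5280.00, centroid at (11.00, 138.00).
top flange: A = 90 × 18 = 1620.00, centroid at (-23.00, 267.00).
ΣA = 9150.00 in²
ΣAX̄ = (2250.00)(84.50) + (5280.00)(11.00) + (1620.00)(-23.00) = 210945.00 in³
ΣAȲ = (2250.00)(9.00) + (5280.00)(138.00) + (1620.00)(267.00) = 1181430.00 in³
X̄ = 210945.00 / 9150.00 = 23.05 in
Ȳ = 1181430.00 / 9150.00 = 129.12 in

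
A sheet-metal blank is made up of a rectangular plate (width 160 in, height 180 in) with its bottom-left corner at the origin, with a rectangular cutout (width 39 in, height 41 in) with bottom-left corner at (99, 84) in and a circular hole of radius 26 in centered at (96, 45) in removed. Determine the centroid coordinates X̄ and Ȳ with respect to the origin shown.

plate: A = 160 × 180 = 28800.00, centroid at (80.00, 90.00).
hole 1: A = −(39 × 41) = -1599.00, centroid at (118.50, 104.50).
hole 2: A = −π·26² = -2123.72, centroid at (96.00, 45.00).
ΣA = 25077.28 in², ΣAX̄ = 1910641.70 in³, ΣAȲ = 2329337.25 in³.
X̄ = 1910641.70/25077.28 = 76.19 in; Ȳ = 2329337.25/25077.28 = 92.89 in.

X̄ = 76.19 in, Ȳ = 92.89 in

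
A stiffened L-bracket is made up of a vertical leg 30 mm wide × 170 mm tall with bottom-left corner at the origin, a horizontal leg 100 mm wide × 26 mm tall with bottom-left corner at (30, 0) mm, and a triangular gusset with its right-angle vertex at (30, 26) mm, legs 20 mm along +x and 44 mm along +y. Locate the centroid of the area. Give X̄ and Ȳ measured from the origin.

vertical leg: A = 30 × 170 = 5100.00, centroid at (15.00, 85.00).
horizontal leg: A = 100 × 26 = 2600.00, centroid at (80.00, 13.00).
gusset: A = ½·20·44 = 440.00, centroid at (36.67, 40.67).
ΣA = 8140.00 mm²
ΣAX̄ = (5100.00)(15.00) + (2600.00)(80.00) + (440.00)(36.67) = 300633.33 mm³
ΣAȲ = (5100.00)(85.00) + (2600.00)(13.00) + (440.00)(40.67) = 485193.33 mm³
X̄ = 300633.33 / 8140.00 = 36.93 mm
Ȳ = 485193.33 / 8140.00 = 59.61 mm

X̄ = 36.93 mm, Ȳ = 59.61 mm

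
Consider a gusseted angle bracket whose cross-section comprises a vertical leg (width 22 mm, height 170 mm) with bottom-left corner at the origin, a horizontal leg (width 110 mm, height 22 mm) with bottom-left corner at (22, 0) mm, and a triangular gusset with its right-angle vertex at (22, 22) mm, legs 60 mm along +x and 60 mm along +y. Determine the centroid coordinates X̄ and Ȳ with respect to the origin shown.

vertical leg: A = 22 × 170 = 3740.00, centroid at (11.00, 85.00).
horizontal leg: A = 110 × 22 = 2420.00, centroid at (77.00, 11.00).
gusset: A = ½·60·60 = 1800.00, centroid at (42.00, 42.00).
ΣA = 7960.00 mm²
ΣAX̄ = (3740.00)(11.00) + (2420.00)(77.00) + (1800.00)(42.00) = 303080.00 mm³
ΣAȲ = (3740.00)(85.00) + (2420.00)(11.00) + (1800.00)(42.00) = 420120.00 mm³
X̄ = 303080.00 / 7960.00 = 38.08 mm
Ȳ = 420120.00 / 7960.00 = 52.78 mm

X̄ = 38.08 mm, Ȳ = 52.78 mm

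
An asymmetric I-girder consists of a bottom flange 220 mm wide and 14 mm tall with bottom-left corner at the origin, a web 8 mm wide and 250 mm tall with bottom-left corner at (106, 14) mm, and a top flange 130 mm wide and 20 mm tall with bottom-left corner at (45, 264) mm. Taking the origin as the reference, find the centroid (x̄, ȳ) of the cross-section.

x̄ = 110.00 mm, ȳ = 131.77 mm

bottom flange: A = 220 × 14 = 3080.00, centroid at (110.00, 7.00).
web: A = 8 × 250 = 2000.00, centroid at (110.00, 139.00).
top flange: A = 130 × 20 = 2600.00, centroid at (110.00, 274.00).
ΣA = 7680.00 mm², ΣAx̄ = 844800.00 mm³, ΣAȳ = 1011960.00 mm³.
x̄ = 844800.00/7680.00 = 110.00 mm; ȳ = 1011960.00/7680.00 = 131.77 mm.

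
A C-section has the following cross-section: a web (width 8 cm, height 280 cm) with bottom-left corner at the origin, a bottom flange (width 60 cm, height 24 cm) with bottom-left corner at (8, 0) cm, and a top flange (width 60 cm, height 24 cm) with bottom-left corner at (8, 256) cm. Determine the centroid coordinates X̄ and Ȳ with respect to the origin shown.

web: A = 8 × 280 = 2240.00, centroid at (4.00, 140.00).
bottom flange: A = 60 × 24 = 1440.00, centroid at (38.00, 12.00).
top flange: A = 60 × 24 = 1440.00, centroid at (38.00, 268.00).
ΣA = 5120.00 cm², ΣAX̄ = 118400.00 cm³, ΣAȲ = 716800.00 cm³.
X̄ = 118400.00/5120.00 = 23.12 cm; Ȳ = 716800.00/5120.00 = 140.00 cm.

X̄ = 23.12 cm, Ȳ = 140.00 cm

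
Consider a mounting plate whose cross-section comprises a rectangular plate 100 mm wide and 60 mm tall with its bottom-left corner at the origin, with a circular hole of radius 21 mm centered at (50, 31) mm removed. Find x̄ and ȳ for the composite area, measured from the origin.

plate: A = 100 × 60 = 6000.00, centroid at (50.00, 30.00).
hole: A = −π·21² = -1385.44, centroid at (50.00, 31.00).
ΣA = 4614.56 mm²
ΣAx̄ = (6000.00)(50.00) + (-1385.44)(50.00) = 230727.88 mm³
ΣAȳ = (6000.00)(30.00) + (-1385.44)(31.00) = 137051.29 mm³
x̄ = 230727.88 / 4614.56 = 50.00 mm
ȳ = 137051.29 / 4614.56 = 29.70 mm

x̄ = 50.00 mm, ȳ = 29.70 mm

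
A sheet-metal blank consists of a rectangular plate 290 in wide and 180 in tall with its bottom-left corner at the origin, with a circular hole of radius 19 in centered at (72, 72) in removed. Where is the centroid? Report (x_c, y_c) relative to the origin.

x_c = 146.62 in, y_c = 90.40 in

plate: A = 290 × 180 = 52200.00, centroid at (145.00, 90.00).
hole: A = −π·19² = -1134.11, centroid at (72.00, 72.00).
ΣA = 51065.89 in², ΣAx_c = 7487343.72 in³, ΣAy_c = 4616343.72 in³.
x_c = 7487343.72/51065.89 = 146.62 in; y_c = 4616343.72/51065.89 = 90.40 in.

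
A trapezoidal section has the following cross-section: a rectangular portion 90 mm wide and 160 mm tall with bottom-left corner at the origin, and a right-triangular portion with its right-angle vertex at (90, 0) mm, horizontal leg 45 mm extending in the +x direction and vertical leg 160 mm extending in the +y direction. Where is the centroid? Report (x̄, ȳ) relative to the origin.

rectangular portion: A = 90 × 160 = 14400.00, centroid at (45.00, 80.00).
triangular portion: A = ½·45·160 = 3600.00, centroid at (105.00, 53.33).
ΣA = 18000.00 mm²
ΣAx̄ = (14400.00)(45.00) + (3600.00)(105.00) = 1026000.00 mm³
ΣAȳ = (14400.00)(80.00) + (3600.00)(53.33) = 1344000.00 mm³
x̄ = 1026000.00 / 18000.00 = 57.00 mm
ȳ = 1344000.00 / 18000.00 = 74.67 mm

x̄ = 57.00 mm, ȳ = 74.67 mm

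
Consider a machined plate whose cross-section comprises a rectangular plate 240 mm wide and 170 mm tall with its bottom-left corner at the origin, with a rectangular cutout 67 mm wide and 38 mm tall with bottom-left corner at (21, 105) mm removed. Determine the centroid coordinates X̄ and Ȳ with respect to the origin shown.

X̄ = 124.36 mm, Ȳ = 82.40 mm

Part | A | x̄ᵢ | ȳᵢ | A·x̄ᵢ | A·ȳᵢ
plate | 40800.00 | 120.00 | 85.00 | 4896000.00 | 3468000.00
hole | -2546.00 | 54.50 | 124.00 | -138757.00 | -315704.00
Σ | 38254.00 |  |  | 4757243.00 | 3152296.00
X̄ = 4757243.00 / 38254.00 = 124.36 mm
Ȳ = 3152296.00 / 38254.00 = 82.40 mm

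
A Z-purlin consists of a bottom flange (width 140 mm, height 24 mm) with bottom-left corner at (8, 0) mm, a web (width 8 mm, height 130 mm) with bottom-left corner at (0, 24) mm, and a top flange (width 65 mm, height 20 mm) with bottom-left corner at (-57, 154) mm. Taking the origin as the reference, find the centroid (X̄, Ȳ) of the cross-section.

bottom flange: A = 140 × 24 = 3360.00, centroid at (78.00, 12.00).
web: A = 8 × 130 = 1040.00, centroid at (4.00, 89.00).
top flange: A = 65 × 20 = 1300.00, centroid at (-24.50, 164.00).
ΣA = 5700.00 mm², ΣAX̄ = 234390.00 mm³, ΣAȲ = 346080.00 mm³.
X̄ = 234390.00/5700.00 = 41.12 mm; Ȳ = 346080.00/5700.00 = 60.72 mm.

X̄ = 41.12 mm, Ȳ = 60.72 mm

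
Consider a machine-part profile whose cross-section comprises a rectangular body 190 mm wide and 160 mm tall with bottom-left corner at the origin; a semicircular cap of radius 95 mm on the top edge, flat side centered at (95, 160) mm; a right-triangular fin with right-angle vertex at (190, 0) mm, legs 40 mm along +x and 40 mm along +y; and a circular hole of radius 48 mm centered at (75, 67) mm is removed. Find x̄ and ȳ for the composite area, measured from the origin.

x̄ = 101.07 mm, ȳ = 125.79 mm

rectangular body: A = 190 × 160 = 30400.00, centroid at (95.00, 80.00).
semicircular top: A = ½π·95² = 14176.44, centroid at (95.00, 200.32).
triangular fin: A = ½·40·40 = 800.00, centroid at (203.33, 13.33).
hole: A = −π·48² = -7238.23, centroid at (75.00, 67.00).
ΣA = 38138.21 mm²
ΣAx̄ = (30400.00)(95.00) + (14176.44)(95.00) + (800.00)(203.33) + (-7238.23)(75.00) = 3854560.96 mm³
ΣAȳ = (30400.00)(80.00) + (14176.44)(200.32) + (800.00)(13.33) + (-7238.23)(67.00) = 4797518.52 mm³
x̄ = 3854560.96 / 38138.21 = 101.07 mm
ȳ = 4797518.52 / 38138.21 = 125.79 mm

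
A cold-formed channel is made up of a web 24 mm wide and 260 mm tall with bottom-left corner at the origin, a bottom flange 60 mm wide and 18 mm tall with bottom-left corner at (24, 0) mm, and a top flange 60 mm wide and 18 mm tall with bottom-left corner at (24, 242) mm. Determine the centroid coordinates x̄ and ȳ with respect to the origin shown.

web: A = 24 × 260 = 6240.00, centroid at (12.00, 130.00).
bottom flange: A = 60 × 18 = 1080.00, centroid at (54.00, 9.00).
top flange: A = 60 × 18 = 1080.00, centroid at (54.00, 251.00).
ΣA = 8400.00 mm², ΣAx̄ = 191520.00 mm³, ΣAȳ = 1092000.00 mm³.
x̄ = 191520.00/8400.00 = 22.80 mm; ȳ = 1092000.00/8400.00 = 130.00 mm.

x̄ = 22.80 mm, ȳ = 130.00 mm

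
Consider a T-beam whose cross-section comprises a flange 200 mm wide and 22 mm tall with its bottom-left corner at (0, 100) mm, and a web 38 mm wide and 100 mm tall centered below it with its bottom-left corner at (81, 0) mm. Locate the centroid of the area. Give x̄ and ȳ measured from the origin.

web: A = 38 × 100 = 3800.00, centroid at (100.00, 50.00).
flange: A = 200 × 22 = 4400.00, centroid at (100.00, 111.00).
ΣA = 8200.00 mm²
ΣAx̄ = (3800.00)(100.00) + (4400.00)(100.00) = 820000.00 mm³
ΣAȳ = (3800.00)(50.00) + (4400.00)(111.00) = 678400.00 mm³
x̄ = 820000.00 / 8200.00 = 100.00 mm
ȳ = 678400.00 / 8200.00 = 82.73 mm

x̄ = 100.00 mm, ȳ = 82.73 mm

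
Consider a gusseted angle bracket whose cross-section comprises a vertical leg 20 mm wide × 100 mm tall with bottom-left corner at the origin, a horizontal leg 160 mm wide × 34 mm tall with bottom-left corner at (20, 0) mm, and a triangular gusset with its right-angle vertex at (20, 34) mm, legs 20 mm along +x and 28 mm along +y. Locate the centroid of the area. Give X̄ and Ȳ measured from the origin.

X̄ = 74.02 mm, Ȳ = 26.50 mm

Part | A | x̄ᵢ | ȳᵢ | A·x̄ᵢ | A·ȳᵢ
vertical leg | 2000.00 | 10.00 | 50.00 | 20000.00 | 100000.00
horizontal leg | 5440.00 | 100.00 | 17.00 | 544000.00 | 92480.00
gusset | 280.00 | 26.67 | 43.33 | 7466.67 | 12133.33
Σ | 7720.00 |  |  | 571466.67 | 204613.33
X̄ = 571466.67 / 7720.00 = 74.02 mm
Ȳ = 204613.33 / 7720.00 = 26.50 mm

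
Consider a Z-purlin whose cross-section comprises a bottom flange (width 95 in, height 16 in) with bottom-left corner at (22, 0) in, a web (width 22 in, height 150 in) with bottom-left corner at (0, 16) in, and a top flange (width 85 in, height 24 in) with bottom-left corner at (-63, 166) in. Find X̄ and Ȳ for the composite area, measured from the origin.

bottom flange: A = 95 × 16 = 1520.00, centroid at (69.50, 8.00).
web: A = 22 × 150 = 3300.00, centroid at (11.00, 91.00).
top flange: A = 85 × 24 = 2040.00, centroid at (-20.50, 178.00).
ΣA = 6860.00 in²
ΣAX̄ = (1520.00)(69.50) + (3300.00)(11.00) + (2040.00)(-20.50) = 100120.00 in³
ΣAȲ = (1520.00)(8.00) + (3300.00)(91.00) + (2040.00)(178.00) = 675580.00 in³
X̄ = 100120.00 / 6860.00 = 14.59 in
Ȳ = 675580.00 / 6860.00 = 98.48 in

X̄ = 14.59 in, Ȳ = 98.48 in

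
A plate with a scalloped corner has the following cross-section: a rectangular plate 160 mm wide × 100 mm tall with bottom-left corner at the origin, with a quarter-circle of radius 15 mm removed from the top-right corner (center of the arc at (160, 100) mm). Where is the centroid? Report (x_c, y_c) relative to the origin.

plate: A = 160 × 100 = 16000.00, centroid at (80.00, 50.00).
removed quarter-circle: A = −¼π·15² = -176.71, centroid at (153.63, 93.63).
ΣA = 15823.29 mm²
ΣAx_c = (16000.00)(80.00) + (-176.71)(153.63) = 1252850.67 mm³
ΣAy_c = (16000.00)(50.00) + (-176.71)(93.63) = 783453.54 mm³
x_c = 1252850.67 / 15823.29 = 79.18 mm
y_c = 783453.54 / 15823.29 = 49.51 mm

x_c = 79.18 mm, y_c = 49.51 mm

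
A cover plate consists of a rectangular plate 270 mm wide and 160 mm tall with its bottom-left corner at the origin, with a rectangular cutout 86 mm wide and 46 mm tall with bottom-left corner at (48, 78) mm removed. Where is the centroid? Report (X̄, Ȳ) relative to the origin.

X̄ = 139.44 mm, Ȳ = 77.88 mm

plate: A = 270 × 160 = 43200.00, centroid at (135.00, 80.00).
hole: A = −(86 × 46) = -3956.00, centroid at (91.00, 101.00).
ΣA = 39244.00 mm²
ΣAX̄ = (43200.00)(135.00) + (-3956.00)(91.00) = 5472004.00 mm³
ΣAȲ = (43200.00)(80.00) + (-3956.00)(101.00) = 3056444.00 mm³
X̄ = 5472004.00 / 39244.00 = 139.44 mm
Ȳ = 3056444.00 / 39244.00 = 77.88 mm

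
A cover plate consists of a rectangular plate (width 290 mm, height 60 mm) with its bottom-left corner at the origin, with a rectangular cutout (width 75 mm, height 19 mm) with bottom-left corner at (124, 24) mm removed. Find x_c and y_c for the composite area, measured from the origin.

plate: A = 290 × 60 = 17400.00, centroid at (145.00, 30.00).
hole: A = −(75 × 19) = -1425.00, centroid at (161.50, 33.50).
ΣA = 15975.00 mm², ΣAx_c = 2292862.50 mm³, ΣAy_c = 474262.50 mm³.
x_c = 2292862.50/15975.00 = 143.53 mm; y_c = 474262.50/15975.00 = 29.69 mm.

x_c = 143.53 mm, y_c = 29.69 mm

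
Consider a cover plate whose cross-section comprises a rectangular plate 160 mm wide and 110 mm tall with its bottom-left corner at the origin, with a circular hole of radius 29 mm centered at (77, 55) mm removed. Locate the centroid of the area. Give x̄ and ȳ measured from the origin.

Part | A | x̄ᵢ | ȳᵢ | A·x̄ᵢ | A·ȳᵢ
plate | 17600.00 | 80.00 | 55.00 | 1408000.00 | 968000.00
hole | -2642.08 | 77.00 | 55.00 | -203440.12 | -145314.37
Σ | 14957.92 |  |  | 1204559.88 | 822685.63
x̄ = 1204559.88 / 14957.92 = 80.53 mm
ȳ = 822685.63 / 14957.92 = 55.00 mm

x̄ = 80.53 mm, ȳ = 55.00 mm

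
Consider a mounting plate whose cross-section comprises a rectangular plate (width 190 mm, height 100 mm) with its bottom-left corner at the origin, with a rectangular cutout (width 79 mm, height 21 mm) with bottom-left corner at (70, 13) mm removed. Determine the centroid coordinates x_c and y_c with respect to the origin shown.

x_c = 93.61 mm, y_c = 52.54 mm

plate: A = 190 × 100 = 19000.00, centroid at (95.00, 50.00).
hole: A = −(79 × 21) = -1659.00, centroid at (109.50, 23.50).
ΣA = 17341.00 mm², ΣAx_c = 1623339.50 mm³, ΣAy_c = 911013.50 mm³.
x_c = 1623339.50/17341.00 = 93.61 mm; y_c = 911013.50/17341.00 = 52.54 mm.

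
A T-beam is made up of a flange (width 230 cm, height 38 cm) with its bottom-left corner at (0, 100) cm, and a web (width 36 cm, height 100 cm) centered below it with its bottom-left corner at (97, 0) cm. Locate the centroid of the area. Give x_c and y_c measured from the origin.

x_c = 115.00 cm, y_c = 98.87 cm

web: A = 36 × 100 = 3600.00, centroid at (115.00, 50.00).
flange: A = 230 × 38 = 8740.00, centroid at (115.00, 119.00).
ΣA = 12340.00 cm²
ΣAx_c = (3600.00)(115.00) + (8740.00)(115.00) = 1419100.00 cm³
ΣAy_c = (3600.00)(50.00) + (8740.00)(119.00) = 1220060.00 cm³
x_c = 1419100.00 / 12340.00 = 115.00 cm
y_c = 1220060.00 / 12340.00 = 98.87 cm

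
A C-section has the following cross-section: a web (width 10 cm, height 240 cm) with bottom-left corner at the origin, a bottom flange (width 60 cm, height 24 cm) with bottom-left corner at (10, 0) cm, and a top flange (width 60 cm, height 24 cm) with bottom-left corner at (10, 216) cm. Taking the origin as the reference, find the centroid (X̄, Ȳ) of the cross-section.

web: A = 10 × 240 = 2400.00, centroid at (5.00, 120.00).
bottom flange: A = 60 × 24 = 1440.00, centroid at (40.00, 12.00).
top flange: A = 60 × 24 = 1440.00, centroid at (40.00, 228.00).
ΣA = 5280.00 cm²
ΣAX̄ = (2400.00)(5.00) + (1440.00)(40.00) + (1440.00)(40.00) = 127200.00 cm³
ΣAȲ = (2400.00)(120.00) + (1440.00)(12.00) + (1440.00)(228.00) = 633600.00 cm³
X̄ = 127200.00 / 5280.00 = 24.09 cm
Ȳ = 633600.00 / 5280.00 = 120.00 cm

X̄ = 24.09 cm, Ȳ = 120.00 cm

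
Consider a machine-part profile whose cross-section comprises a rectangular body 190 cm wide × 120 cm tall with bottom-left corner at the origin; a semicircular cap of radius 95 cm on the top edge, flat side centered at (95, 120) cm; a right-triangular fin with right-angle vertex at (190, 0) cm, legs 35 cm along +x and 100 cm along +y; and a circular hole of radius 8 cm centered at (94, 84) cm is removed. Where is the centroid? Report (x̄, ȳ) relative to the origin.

rectangular body: A = 190 × 120 = 22800.00, centroid at (95.00, 60.00).
semicircular top: A = ½π·95² = 14176.44, centroid at (95.00, 160.32).
triangular fin: A = ½·35·100 = 1750.00, centroid at (201.67, 33.33).
hole: A = −π·8² = -201.06, centroid at (94.00, 84.00).
ΣA = 38525.37 cm², ΣAx̄ = 3846778.35 cm³, ΣAȳ = 3682199.89 cm³.
x̄ = 3846778.35/38525.37 = 99.85 cm; ȳ = 3682199.89/38525.37 = 95.58 cm.

x̄ = 99.85 cm, ȳ = 95.58 cm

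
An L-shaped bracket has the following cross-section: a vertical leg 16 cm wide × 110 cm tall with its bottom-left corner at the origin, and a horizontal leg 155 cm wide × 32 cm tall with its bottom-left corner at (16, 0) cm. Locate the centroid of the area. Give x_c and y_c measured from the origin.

vertical leg: A = 16 × 110 = 1760.00, centroid at (8.00, 55.00).
horizontal leg: A = 155 × 32 = 4960.00, centroid at (93.50, 16.00).
ΣA = 6720.00 cm², ΣAx_c = 477840.00 cm³, ΣAy_c = 176160.00 cm³.
x_c = 477840.00/6720.00 = 71.11 cm; y_c = 176160.00/6720.00 = 26.21 cm.

x_c = 71.11 cm, y_c = 26.21 cm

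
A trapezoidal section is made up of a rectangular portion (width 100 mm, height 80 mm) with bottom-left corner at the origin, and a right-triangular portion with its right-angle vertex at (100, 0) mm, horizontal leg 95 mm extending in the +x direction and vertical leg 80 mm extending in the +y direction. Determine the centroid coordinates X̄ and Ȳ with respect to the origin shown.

X̄ = 76.30 mm, Ȳ = 35.71 mm

rectangular portion: A = 100 × 80 = 8000.00, centroid at (50.00, 40.00).
triangular portion: A = ½·95·80 = 3800.00, centroid at (131.67, 26.67).
ΣA = 11800.00 mm², ΣAX̄ = 900333.33 mm³, ΣAȲ = 421333.33 mm³.
X̄ = 900333.33/11800.00 = 76.30 mm; Ȳ = 421333.33/11800.00 = 35.71 mm.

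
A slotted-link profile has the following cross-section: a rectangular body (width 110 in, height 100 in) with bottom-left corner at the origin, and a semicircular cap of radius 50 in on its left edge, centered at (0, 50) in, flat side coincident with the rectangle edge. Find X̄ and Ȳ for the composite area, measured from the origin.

rectangular body: A = 110 × 100 = 11000.00, centroid at (55.00, 50.00).
semicircular end: A = ½π·50² = 3926.99, centroid at (-21.22, 50.00).
ΣA = 14926.99 in², ΣAX̄ = 521666.67 in³, ΣAȲ = 746349.54 in³.
X̄ = 521666.67/14926.99 = 34.95 in; Ȳ = 746349.54/14926.99 = 50.00 in.

X̄ = 34.95 in, Ȳ = 50.00 in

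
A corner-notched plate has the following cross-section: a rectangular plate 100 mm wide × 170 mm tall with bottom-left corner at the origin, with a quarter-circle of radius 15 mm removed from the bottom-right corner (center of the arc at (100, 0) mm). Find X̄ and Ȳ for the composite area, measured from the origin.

plate: A = 100 × 170 = 17000.00, centroid at (50.00, 85.00).
removed quarter-circle: A = −¼π·15² = -176.71, centroid at (93.63, 6.37).
ΣA = 16823.29 mm², ΣAX̄ = 833453.54 mm³, ΣAȲ = 1443875.00 mm³.
X̄ = 833453.54/16823.29 = 49.54 mm; Ȳ = 1443875.00/16823.29 = 85.83 mm.

X̄ = 49.54 mm, Ȳ = 85.83 mm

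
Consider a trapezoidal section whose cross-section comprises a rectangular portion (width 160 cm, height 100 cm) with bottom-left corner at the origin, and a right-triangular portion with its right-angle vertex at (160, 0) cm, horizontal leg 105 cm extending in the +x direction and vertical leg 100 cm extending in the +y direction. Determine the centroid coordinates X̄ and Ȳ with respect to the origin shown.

rectangular portion: A = 160 × 100 = 16000.00, centroid at (80.00, 50.00).
triangular portion: A = ½·105·100 = 5250.00, centroid at (195.00, 33.33).
ΣA = 21250.00 cm²
ΣAX̄ = (16000.00)(80.00) + (5250.00)(195.00) = 2303750.00 cm³
ΣAȲ = (16000.00)(50.00) + (5250.00)(33.33) = 975000.00 cm³
X̄ = 2303750.00 / 21250.00 = 108.41 cm
Ȳ = 975000.00 / 21250.00 = 45.88 cm

X̄ = 108.41 cm, Ȳ = 45.88 cm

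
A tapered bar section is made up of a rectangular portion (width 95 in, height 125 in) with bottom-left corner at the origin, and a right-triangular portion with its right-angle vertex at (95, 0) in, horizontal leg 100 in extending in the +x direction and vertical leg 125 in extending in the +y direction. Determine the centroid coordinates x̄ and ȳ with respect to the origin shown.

rectangular portion: A = 95 × 125 = 11875.00, centroid at (47.50, 62.50).
triangular portion: A = ½·100·125 = 6250.00, centroid at (128.33, 41.67).
ΣA = 18125.00 in²
ΣAx̄ = (11875.00)(47.50) + (6250.00)(128.33) = 1366145.83 in³
ΣAȳ = (11875.00)(62.50) + (6250.00)(41.67) = 1002604.17 in³
x̄ = 1366145.83 / 18125.00 = 75.37 in
ȳ = 1002604.17 / 18125.00 = 55.32 in

x̄ = 75.37 in, ȳ = 55.32 in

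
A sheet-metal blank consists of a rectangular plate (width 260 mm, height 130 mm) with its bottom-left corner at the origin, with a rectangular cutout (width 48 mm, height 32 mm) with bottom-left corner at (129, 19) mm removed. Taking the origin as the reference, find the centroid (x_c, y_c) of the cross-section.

x_c = 128.91 mm, y_c = 66.43 mm

Part | A | x̄ᵢ | ȳᵢ | A·x̄ᵢ | A·ȳᵢ
plate | 33800.00 | 130.00 | 65.00 | 4394000.00 | 2197000.00
hole | -1536.00 | 153.00 | 35.00 | -235008.00 | -53760.00
Σ | 32264.00 |  |  | 4158992.00 | 2143240.00
x_c = 4158992.00 / 32264.00 = 128.91 mm
y_c = 2143240.00 / 32264.00 = 66.43 mm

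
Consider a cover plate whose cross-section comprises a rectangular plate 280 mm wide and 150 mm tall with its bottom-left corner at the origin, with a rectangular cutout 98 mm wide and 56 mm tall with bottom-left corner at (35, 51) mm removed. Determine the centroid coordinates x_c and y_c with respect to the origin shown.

Part | A | x̄ᵢ | ȳᵢ | A·x̄ᵢ | A·ȳᵢ
plate | 42000.00 | 140.00 | 75.00 | 5880000.00 | 3150000.00
hole | -5488.00 | 84.00 | 79.00 | -460992.00 | -433552.00
Σ | 36512.00 |  |  | 5419008.00 | 2716448.00
x_c = 5419008.00 / 36512.00 = 148.42 mm
y_c = 2716448.00 / 36512.00 = 74.40 mm

x_c = 148.42 mm, y_c = 74.40 mm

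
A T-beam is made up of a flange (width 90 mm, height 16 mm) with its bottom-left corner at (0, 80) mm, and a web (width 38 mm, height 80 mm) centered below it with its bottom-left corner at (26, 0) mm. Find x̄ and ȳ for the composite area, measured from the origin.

web: A = 38 × 80 = 3040.00, centroid at (45.00, 40.00).
flange: A = 90 × 16 = 1440.00, centroid at (45.00, 88.00).
ΣA = 4480.00 mm², ΣAx̄ = 201600.00 mm³, ΣAȳ = 248320.00 mm³.
x̄ = 201600.00/4480.00 = 45.00 mm; ȳ = 248320.00/4480.00 = 55.43 mm.

x̄ = 45.00 mm, ȳ = 55.43 mm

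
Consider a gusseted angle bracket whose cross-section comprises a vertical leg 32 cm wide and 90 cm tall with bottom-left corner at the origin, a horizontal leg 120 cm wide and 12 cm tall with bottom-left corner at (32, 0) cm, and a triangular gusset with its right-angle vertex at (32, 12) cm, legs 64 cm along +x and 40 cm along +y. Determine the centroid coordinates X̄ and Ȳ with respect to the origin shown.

vertical leg: A = 32 × 90 = 2880.00, centroid at (16.00, 45.00).
horizontal leg: A = 120 × 12 = 1440.00, centroid at (92.00, 6.00).
gusset: A = ½·64·40 = 1280.00, centroid at (53.33, 25.33).
ΣA = 5600.00 cm², ΣAX̄ = 246826.67 cm³, ΣAȲ = 170666.67 cm³.
X̄ = 246826.67/5600.00 = 44.08 cm; Ȳ = 170666.67/5600.00 = 30.48 cm.

X̄ = 44.08 cm, Ȳ = 30.48 cm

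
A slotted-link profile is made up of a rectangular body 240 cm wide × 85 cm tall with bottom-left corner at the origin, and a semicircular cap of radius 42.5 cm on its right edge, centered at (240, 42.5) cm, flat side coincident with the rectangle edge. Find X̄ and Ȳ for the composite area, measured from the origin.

X̄ = 136.85 cm, Ȳ = 42.50 cm

rectangular body: A = 240 × 85 = 20400.00, centroid at (120.00, 42.50).
semicircular end: A = ½π·42.5² = 2837.25, centroid at (258.04, 42.50).
ΣA = 23237.25 cm², ΣAX̄ = 3180117.29 cm³, ΣAȲ = 987583.16 cm³.
X̄ = 3180117.29/23237.25 = 136.85 cm; Ȳ = 987583.16/23237.25 = 42.50 cm.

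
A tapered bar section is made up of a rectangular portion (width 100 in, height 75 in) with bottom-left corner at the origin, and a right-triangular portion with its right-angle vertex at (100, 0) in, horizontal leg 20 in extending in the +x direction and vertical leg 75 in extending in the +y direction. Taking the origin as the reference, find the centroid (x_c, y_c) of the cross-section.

Part | A | x̄ᵢ | ȳᵢ | A·x̄ᵢ | A·ȳᵢ
rectangular portion | 7500.00 | 50.00 | 37.50 | 375000.00 | 281250.00
triangular portion | 750.00 | 106.67 | 25.00 | 80000.00 | 18750.00
Σ | 8250.00 |  |  | 455000.00 | 300000.00
x_c = 455000.00 / 8250.00 = 55.15 in
y_c = 300000.00 / 8250.00 = 36.36 in

x_c = 55.15 in, y_c = 36.36 in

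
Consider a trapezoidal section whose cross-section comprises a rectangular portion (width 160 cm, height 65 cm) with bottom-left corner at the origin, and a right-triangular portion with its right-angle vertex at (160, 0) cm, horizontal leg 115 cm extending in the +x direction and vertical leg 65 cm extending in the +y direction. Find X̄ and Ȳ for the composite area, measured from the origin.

rectangular portion: A = 160 × 65 = 10400.00, centroid at (80.00, 32.50).
triangular portion: A = ½·115·65 = 3737.50, centroid at (198.33, 21.67).
ΣA = 14137.50 cm², ΣAX̄ = 1573270.83 cm³, ΣAȲ = 418979.17 cm³.
X̄ = 1573270.83/14137.50 = 111.28 cm; Ȳ = 418979.17/14137.50 = 29.64 cm.

X̄ = 111.28 cm, Ȳ = 29.64 cm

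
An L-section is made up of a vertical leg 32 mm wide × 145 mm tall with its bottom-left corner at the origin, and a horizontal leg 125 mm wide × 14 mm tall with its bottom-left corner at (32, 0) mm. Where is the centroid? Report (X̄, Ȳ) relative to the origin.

X̄ = 37.50 mm, Ȳ = 54.56 mm

vertical leg: A = 32 × 145 = 4640.00, centroid at (16.00, 72.50).
horizontal leg: A = 125 × 14 = 1750.00, centroid at (94.50, 7.00).
ΣA = 6390.00 mm², ΣAX̄ = 239615.00 mm³, ΣAȲ = 348650.00 mm³.
X̄ = 239615.00/6390.00 = 37.50 mm; Ȳ = 348650.00/6390.00 = 54.56 mm.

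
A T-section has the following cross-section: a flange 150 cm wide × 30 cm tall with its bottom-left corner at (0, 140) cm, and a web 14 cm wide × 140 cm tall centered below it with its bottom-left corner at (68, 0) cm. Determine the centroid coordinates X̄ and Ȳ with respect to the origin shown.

web: A = 14 × 140 = 1960.00, centroid at (75.00, 70.00).
flange: A = 150 × 30 = 4500.00, centroid at (75.00, 155.00).
ΣA = 6460.00 cm²
ΣAX̄ = (1960.00)(75.00) + (4500.00)(75.00) = 484500.00 cm³
ΣAȲ = (1960.00)(70.00) + (4500.00)(155.00) = 834700.00 cm³
X̄ = 484500.00 / 6460.00 = 75.00 cm
Ȳ = 834700.00 / 6460.00 = 129.21 cm

X̄ = 75.00 cm, Ȳ = 129.21 cm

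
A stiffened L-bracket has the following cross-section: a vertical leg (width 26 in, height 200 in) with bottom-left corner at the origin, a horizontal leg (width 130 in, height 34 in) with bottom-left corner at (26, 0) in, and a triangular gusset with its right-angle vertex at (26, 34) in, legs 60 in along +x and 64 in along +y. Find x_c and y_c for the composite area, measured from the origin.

x_c = 48.37 in, y_c = 60.78 in

vertical leg: A = 26 × 200 = 5200.00, centroid at (13.00, 100.00).
horizontal leg: A = 130 × 34 = 4420.00, centroid at (91.00, 17.00).
gusset: A = ½·60·64 = 1920.00, centroid at (46.00, 55.33).
ΣA = 11540.00 in²
ΣAx_c = (5200.00)(13.00) + (4420.00)(91.00) + (1920.00)(46.00) = 558140.00 in³
ΣAy_c = (5200.00)(100.00) + (4420.00)(17.00) + (1920.00)(55.33) = 701380.00 in³
x_c = 558140.00 / 11540.00 = 48.37 in
y_c = 701380.00 / 11540.00 = 60.78 in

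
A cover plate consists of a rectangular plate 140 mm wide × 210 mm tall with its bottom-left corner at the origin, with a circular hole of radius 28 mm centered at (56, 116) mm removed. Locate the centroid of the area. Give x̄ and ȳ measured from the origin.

x̄ = 71.28 mm, ȳ = 103.99 mm

plate: A = 140 × 210 = 29400.00, centroid at (70.00, 105.00).
hole: A = −π·28² = -2463.01, centroid at (56.00, 116.00).
ΣA = 26936.99 mm²
ΣAx̄ = (29400.00)(70.00) + (-2463.01)(56.00) = 1920071.52 mm³
ΣAȳ = (29400.00)(105.00) + (-2463.01)(116.00) = 2801291.00 mm³
x̄ = 1920071.52 / 26936.99 = 71.28 mm
ȳ = 2801291.00 / 26936.99 = 103.99 mm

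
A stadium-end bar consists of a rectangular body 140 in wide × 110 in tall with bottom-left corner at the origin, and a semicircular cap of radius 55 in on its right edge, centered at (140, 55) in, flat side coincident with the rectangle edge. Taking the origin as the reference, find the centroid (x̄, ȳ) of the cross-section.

rectangular body: A = 140 × 110 = 15400.00, centroid at (70.00, 55.00).
semicircular end: A = ½π·55² = 4751.66, centroid at (163.34, 55.00).
ΣA = 20151.66 in², ΣAx̄ = 1854148.91 in³, ΣAȳ = 1108341.24 in³.
x̄ = 1854148.91/20151.66 = 92.01 in; ȳ = 1108341.24/20151.66 = 55.00 in.

x̄ = 92.01 in, ȳ = 55.00 in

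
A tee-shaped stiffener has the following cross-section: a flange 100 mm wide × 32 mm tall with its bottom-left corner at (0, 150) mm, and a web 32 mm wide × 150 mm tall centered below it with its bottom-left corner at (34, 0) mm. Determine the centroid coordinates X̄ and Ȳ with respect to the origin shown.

web: A = 32 × 150 = 4800.00, centroid at (50.00, 75.00).
flange: A = 100 × 32 = 3200.00, centroid at (50.00, 166.00).
ΣA = 8000.00 mm²
ΣAX̄ = (4800.00)(50.00) + (3200.00)(50.00) = 400000.00 mm³
ΣAȲ = (4800.00)(75.00) + (3200.00)(166.00) = 891200.00 mm³
X̄ = 400000.00 / 8000.00 = 50.00 mm
Ȳ = 891200.00 / 8000.00 = 111.40 mm

X̄ = 50.00 mm, Ȳ = 111.40 mm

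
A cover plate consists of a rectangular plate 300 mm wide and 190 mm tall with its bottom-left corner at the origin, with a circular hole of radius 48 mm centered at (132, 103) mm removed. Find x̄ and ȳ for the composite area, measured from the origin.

Part | A | x̄ᵢ | ȳᵢ | A·x̄ᵢ | A·ȳᵢ
plate | 57000.00 | 150.00 | 95.00 | 8550000.00 | 5415000.00
hole | -7238.23 | 132.00 | 103.00 | -955446.29 | -745537.64
Σ | 49761.77 |  |  | 7594553.71 | 4669462.36
x̄ = 7594553.71 / 49761.77 = 152.62 mm
ȳ = 4669462.36 / 49761.77 = 93.84 mm

x̄ = 152.62 mm, ȳ = 93.84 mm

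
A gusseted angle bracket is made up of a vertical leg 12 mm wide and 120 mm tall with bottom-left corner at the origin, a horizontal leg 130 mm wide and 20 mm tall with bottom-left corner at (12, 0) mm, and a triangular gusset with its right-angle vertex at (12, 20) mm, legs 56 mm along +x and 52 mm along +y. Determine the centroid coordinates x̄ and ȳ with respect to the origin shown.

x̄ = 46.12 mm, ȳ = 30.34 mm

Part | A | x̄ᵢ | ȳᵢ | A·x̄ᵢ | A·ȳᵢ
vertical leg | 1440.00 | 6.00 | 60.00 | 8640.00 | 86400.00
horizontal leg | 2600.00 | 77.00 | 10.00 | 200200.00 | 26000.00
gusset | 1456.00 | 30.67 | 37.33 | 44650.67 | 54357.33
Σ | 5496.00 |  |  | 253490.67 | 166757.33
x̄ = 253490.67 / 5496.00 = 46.12 mm
ȳ = 166757.33 / 5496.00 = 30.34 mm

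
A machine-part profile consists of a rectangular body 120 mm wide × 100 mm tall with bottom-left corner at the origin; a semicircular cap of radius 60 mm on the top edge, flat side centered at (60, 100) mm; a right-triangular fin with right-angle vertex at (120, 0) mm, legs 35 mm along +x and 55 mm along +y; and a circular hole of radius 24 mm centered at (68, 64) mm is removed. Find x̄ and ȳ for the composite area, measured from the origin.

x̄ = 63.24 mm, ȳ = 72.07 mm

rectangular body: A = 120 × 100 = 12000.00, centroid at (60.00, 50.00).
semicircular top: A = ½π·60² = 5654.87, centroid at (60.00, 125.46).
triangular fin: A = ½·35·55 = 962.50, centroid at (131.67, 18.33).
hole: A = −π·24² = -1809.56, centroid at (68.00, 64.00).
ΣA = 16807.81 mm², ΣAx̄ = 1062971.27 mm³, ΣAȳ = 1211320.84 mm³.
x̄ = 1062971.27/16807.81 = 63.24 mm; ȳ = 1211320.84/16807.81 = 72.07 mm.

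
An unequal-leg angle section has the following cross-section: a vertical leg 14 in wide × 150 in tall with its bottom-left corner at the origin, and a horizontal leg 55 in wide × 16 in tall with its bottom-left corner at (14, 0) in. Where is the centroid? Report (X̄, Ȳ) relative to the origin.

vertical leg: A = 14 × 150 = 2100.00, centroid at (7.00, 75.00).
horizontal leg: A = 55 × 16 = 880.00, centroid at (41.50, 8.00).
ΣA = 2980.00 in², ΣAX̄ = 51220.00 in³, ΣAȲ = 164540.00 in³.
X̄ = 51220.00/2980.00 = 17.19 in; Ȳ = 164540.00/2980.00 = 55.21 in.

X̄ = 17.19 in, Ȳ = 55.21 in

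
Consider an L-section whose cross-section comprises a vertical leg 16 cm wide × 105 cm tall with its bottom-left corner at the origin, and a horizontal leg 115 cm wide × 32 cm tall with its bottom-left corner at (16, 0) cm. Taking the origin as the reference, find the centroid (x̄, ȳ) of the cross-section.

vertical leg: A = 16 × 105 = 1680.00, centroid at (8.00, 52.50).
horizontal leg: A = 115 × 32 = 3680.00, centroid at (73.50, 16.00).
ΣA = 5360.00 cm²
ΣAx̄ = (1680.00)(8.00) + (3680.00)(73.50) = 283920.00 cm³
ΣAȳ = (1680.00)(52.50) + (3680.00)(16.00) = 147080.00 cm³
x̄ = 283920.00 / 5360.00 = 52.97 cm
ȳ = 147080.00 / 5360.00 = 27.44 cm

x̄ = 52.97 cm, ȳ = 27.44 cm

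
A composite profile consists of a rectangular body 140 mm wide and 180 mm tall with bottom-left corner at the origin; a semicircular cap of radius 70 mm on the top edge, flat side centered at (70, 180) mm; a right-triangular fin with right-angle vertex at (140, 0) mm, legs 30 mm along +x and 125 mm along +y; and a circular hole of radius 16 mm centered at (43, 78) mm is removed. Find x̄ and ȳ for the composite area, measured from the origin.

rectangular body: A = 140 × 180 = 25200.00, centroid at (70.00, 90.00).
semicircular top: A = ½π·70² = 7696.90, centroid at (70.00, 209.71).
triangular fin: A = ½·30·125 = 1875.00, centroid at (150.00, 41.67).
hole: A = −π·16² = -804.25, centroid at (43.00, 78.00).
ΣA = 33967.65 mm², ΣAx̄ = 2549450.49 mm³, ΣAȳ = 3897502.70 mm³.
x̄ = 2549450.49/33967.65 = 75.06 mm; ȳ = 3897502.70/33967.65 = 114.74 mm.

x̄ = 75.06 mm, ȳ = 114.74 mm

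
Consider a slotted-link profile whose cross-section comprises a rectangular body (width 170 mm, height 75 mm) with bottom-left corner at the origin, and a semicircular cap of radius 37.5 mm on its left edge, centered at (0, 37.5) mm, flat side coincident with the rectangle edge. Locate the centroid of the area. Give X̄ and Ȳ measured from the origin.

X̄ = 70.10 mm, Ȳ = 37.50 mm

Part | A | x̄ᵢ | ȳᵢ | A·x̄ᵢ | A·ȳᵢ
rectangular body | 12750.00 | 85.00 | 37.50 | 1083750.00 | 478125.00
semicircular end | 2208.93 | -15.92 | 37.50 | -35156.25 | 82834.96
Σ | 14958.93 |  |  | 1048593.75 | 560959.96
X̄ = 1048593.75 / 14958.93 = 70.10 mm
Ȳ = 560959.96 / 14958.93 = 37.50 mm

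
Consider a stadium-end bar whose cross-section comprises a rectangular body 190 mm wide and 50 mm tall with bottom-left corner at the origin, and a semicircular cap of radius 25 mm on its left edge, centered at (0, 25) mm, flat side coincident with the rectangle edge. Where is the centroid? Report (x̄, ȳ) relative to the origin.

rectangular body: A = 190 × 50 = 9500.00, centroid at (95.00, 25.00).
semicircular end: A = ½π·25² = 981.75, centroid at (-10.61, 25.00).
ΣA = 10481.75 mm²
ΣAx̄ = (9500.00)(95.00) + (981.75)(-10.61) = 892083.33 mm³
ΣAȳ = (9500.00)(25.00) + (981.75)(25.00) = 262043.69 mm³
x̄ = 892083.33 / 10481.75 = 85.11 mm
ȳ = 262043.69 / 10481.75 = 25.00 mm

x̄ = 85.11 mm, ȳ = 25.00 mm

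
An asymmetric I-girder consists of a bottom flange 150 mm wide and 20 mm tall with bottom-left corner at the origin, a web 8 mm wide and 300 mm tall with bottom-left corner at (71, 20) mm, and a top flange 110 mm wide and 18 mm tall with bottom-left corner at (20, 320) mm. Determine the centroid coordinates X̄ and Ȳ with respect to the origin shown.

Part | A | x̄ᵢ | ȳᵢ | A·x̄ᵢ | A·ȳᵢ
bottom flange | 3000.00 | 75.00 | 10.00 | 225000.00 | 30000.00
web | 2400.00 | 75.00 | 170.00 | 180000.00 | 408000.00
top flange | 1980.00 | 75.00 | 329.00 | 148500.00 | 651420.00
Σ | 7380.00 |  |  | 553500.00 | 1089420.00
X̄ = 553500.00 / 7380.00 = 75.00 mm
Ȳ = 1089420.00 / 7380.00 = 147.62 mm

X̄ = 75.00 mm, Ȳ = 147.62 mm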